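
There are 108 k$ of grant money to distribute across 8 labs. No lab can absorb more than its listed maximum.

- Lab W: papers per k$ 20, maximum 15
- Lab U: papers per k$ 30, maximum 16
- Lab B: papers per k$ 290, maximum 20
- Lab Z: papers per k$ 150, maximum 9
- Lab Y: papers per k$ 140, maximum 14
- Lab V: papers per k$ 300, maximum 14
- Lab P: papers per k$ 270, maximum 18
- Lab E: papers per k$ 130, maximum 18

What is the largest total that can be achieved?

20960

Rank by papers per k$: Lab V 300 > Lab B 290 > Lab P 270 > Lab Z 150 > Lab Y 140 > Lab E 130 > Lab U 30 > Lab W 20.
Give Lab V 14 to hit its cap of 14 → 94 left.
Lab B: +20 to 20 (cap) → 74 left.
Lab P takes 18 to reach its cap of 18 → 56 left.
Lab Z takes 9 to reach its cap of 9 → 47 left.
Give Lab Y 14 to hit its cap of 14 → 33 left.
Give Lab E 18 to hit its cap of 18 → 15 left.
Lab U has room for 16 but only 15 remain, so it gets 15.
Total = 30×15 + 290×20 + 150×9 + 140×14 + 300×14 + 270×18 + 130×18 = 20960.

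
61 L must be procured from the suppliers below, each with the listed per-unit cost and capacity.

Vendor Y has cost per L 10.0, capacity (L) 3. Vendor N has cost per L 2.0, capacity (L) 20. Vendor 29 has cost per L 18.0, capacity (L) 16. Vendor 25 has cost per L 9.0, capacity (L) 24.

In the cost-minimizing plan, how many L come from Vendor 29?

Use suppliers in increasing cost order.
Vendor N at 2.0: take all 20 L — 41 still needed.
Vendor 25 (9.0): use full 24 — 17 L to go.
Vendor Y at 10.0: take all 3 L — 14 still needed.
Vendor 29 at 18.0: take 14 of its 16 — requirement met.

14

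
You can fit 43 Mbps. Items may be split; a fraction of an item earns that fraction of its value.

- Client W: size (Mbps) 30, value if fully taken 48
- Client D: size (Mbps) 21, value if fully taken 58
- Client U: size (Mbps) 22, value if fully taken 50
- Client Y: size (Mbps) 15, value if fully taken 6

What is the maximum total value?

108

Rank by value-to-size ratio: Client D 58/21≈2.76, Client U 50/22≈2.27, Client W 48/30≈1.6, Client Y 6/15≈0.4.
Client D: take in full, 21 Mbps for value 58 — 22 left.
Client U: take in full, 22 Mbps for value 50 — 0 left.
Total value = 108.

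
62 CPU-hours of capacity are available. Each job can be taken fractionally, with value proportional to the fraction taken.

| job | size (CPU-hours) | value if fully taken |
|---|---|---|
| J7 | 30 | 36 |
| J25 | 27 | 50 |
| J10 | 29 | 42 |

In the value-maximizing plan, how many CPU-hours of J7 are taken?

6

Rank by value-to-size ratio: J25 50/27≈1.85, J10 42/29≈1.45, J7 36/30≈1.2.
Take all of J25 (27 CPU-hours, value 50) ; 35 CPU-hours left.
J10: take in full, 29 CPU-hours for value 42 ; 6 left.
6 CPU-hours left: a 6/30 share of J7 gives 36×6/30 = 7.2.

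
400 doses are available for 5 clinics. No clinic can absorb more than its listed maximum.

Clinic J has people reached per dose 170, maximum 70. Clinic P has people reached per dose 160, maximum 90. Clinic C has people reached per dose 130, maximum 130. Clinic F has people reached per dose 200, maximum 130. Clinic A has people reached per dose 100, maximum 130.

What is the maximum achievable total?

66600

Rank by people reached per dose: Clinic F 200 > Clinic J 170 > Clinic P 160 > Clinic C 130 > Clinic A 100.
Give Clinic F 130 to hit its cap of 130 ; 270 left.
Give Clinic J 70 to hit its cap of 70 ; 200 left.
Clinic P takes 90 to reach its cap of 90 ; 110 left.
Only 110 left; Clinic C takes them to reach 110.
Total = 170×70 + 160×90 + 130×110 + 200×130 = 66600.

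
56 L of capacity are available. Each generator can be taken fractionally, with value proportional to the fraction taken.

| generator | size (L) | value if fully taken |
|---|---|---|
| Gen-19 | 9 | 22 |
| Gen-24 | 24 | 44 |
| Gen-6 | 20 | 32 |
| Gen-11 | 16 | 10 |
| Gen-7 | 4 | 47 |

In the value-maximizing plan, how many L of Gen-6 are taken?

19

Sort by value density: Gen-7 47/4≈11.8, Gen-19 22/9≈2.44, Gen-24 44/24≈1.83, Gen-6 32/20≈1.6, Gen-11 10/16≈0.625.
All 4 L of Gen-7 fit (value 47) → 52 remain.
Take all of Gen-19 (9 L, value 22) → 43 L left.
Take all of Gen-24 (24 L, value 44) → 19 L left.
Fill the last 19 L with part of Gen-6: 19/20 of it earns 30.4.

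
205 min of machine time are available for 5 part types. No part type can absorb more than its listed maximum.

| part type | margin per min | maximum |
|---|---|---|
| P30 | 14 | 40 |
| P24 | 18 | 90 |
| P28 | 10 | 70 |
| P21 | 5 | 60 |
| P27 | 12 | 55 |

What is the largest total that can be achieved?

Highest margin per min first: P24 18 > P30 14 > P27 12 > P28 10 > P21 5.
P24 takes 90 to reach its cap of 90 ; 115 left.
P30: +40 to 40 (cap) ; 75 left.
P27: +55 to 55 (cap) ; 20 left.
P28: +20 (room for 70) → 20. Pool exhausted.
Total = 14×40 + 18×90 + 10×20 + 12×55 = 3040.

3040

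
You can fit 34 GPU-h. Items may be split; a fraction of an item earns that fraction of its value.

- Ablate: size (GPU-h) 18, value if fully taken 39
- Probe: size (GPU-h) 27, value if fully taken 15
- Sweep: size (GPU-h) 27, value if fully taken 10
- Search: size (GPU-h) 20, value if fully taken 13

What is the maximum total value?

49.4

Best value per unit of size first: Ablate 39/18≈2.17, Search 13/20≈0.65, Probe 15/27≈0.556, Sweep 10/27≈0.37.
Take all of Ablate (18 GPU-h, value 39) → 16 GPU-h left.
Fill the last 16 GPU-h with part of Search: 16/20 of it earns 10.4.
Total value = 49.4.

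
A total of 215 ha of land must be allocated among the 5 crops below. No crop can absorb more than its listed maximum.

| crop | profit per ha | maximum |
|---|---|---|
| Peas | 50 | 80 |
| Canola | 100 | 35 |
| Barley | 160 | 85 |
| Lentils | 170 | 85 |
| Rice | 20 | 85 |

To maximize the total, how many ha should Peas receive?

Order the crops by profit per ha: Lentils 170 > Barley 160 > Canola 100 > Peas 50 > Rice 20.
Give Lentils 85 to hit its cap of 85 — 130 left.
Give Barley 85 to hit its cap of 85 — 45 left.
Canola takes 35 to reach its cap of 35 — 10 left.
Peas: +10 (room for 80) → 10. Pool exhausted.

10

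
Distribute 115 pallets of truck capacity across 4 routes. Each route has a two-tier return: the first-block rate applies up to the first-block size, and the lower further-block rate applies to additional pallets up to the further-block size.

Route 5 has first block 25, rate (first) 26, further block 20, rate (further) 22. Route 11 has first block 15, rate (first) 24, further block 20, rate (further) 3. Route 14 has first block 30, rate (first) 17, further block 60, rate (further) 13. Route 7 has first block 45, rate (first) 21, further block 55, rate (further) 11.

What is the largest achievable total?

Treat each block as its own option and order by rate: Route 5/T1 26 > Route 11/T1 24 > Route 5/T2 22 > Route 7/T1 21 > Route 14/T1 17 > Route 14/T2 13 > Route 7/T2 11 > Route 11/T2 3.
Fill Route 5 T1 block (25 at 26) — 90 left.
Route 11 T1 at 24: fill all 15 — 75 left.
Route 5 T2 at 22: fill all 20 — 55 left.
Route 7/T1 (21): +45 — 10 left.
Route 14 T1 at 17: only 10 left, fill 10.
Total = 26×25 + 24×15 + 22×20 + 21×45 + 17×10 = 2565.

2565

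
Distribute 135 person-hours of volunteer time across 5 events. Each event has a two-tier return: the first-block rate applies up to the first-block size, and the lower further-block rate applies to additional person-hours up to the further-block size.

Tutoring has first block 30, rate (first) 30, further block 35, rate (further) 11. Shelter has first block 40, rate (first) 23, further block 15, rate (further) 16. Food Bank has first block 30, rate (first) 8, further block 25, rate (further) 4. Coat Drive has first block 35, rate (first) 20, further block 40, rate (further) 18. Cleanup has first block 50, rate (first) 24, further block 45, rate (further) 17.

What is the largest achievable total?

Rank every tier by rate: Tutoring/tier1 30 > Cleanup/tier1 24 > Shelter/tier1 23 > Coat Drive/tier1 20 > Coat Drive/tier2 18 > Cleanup/tier2 17 > Shelter/tier2 16 > Tutoring/tier2 11 > Food Bank/tier1 8 > Food Bank/tier2 4.
Fill Tutoring tier1 block (30 at 30) ; 105 left.
Fill Cleanup tier1 block (50 at 24) ; 55 left.
Shelter tier1 at 23: fill all 40 ; 15 left.
Coat Drive tier1 at 20: only 15 left, fill 15.
Total = 30×30 + 24×50 + 23×40 + 20×15 = 3320.

3320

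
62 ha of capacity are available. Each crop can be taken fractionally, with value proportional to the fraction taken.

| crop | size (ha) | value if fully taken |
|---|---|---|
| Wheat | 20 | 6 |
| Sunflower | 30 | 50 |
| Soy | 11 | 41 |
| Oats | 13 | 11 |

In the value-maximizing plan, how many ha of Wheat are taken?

Rank by value-to-size ratio: Soy 41/11≈3.73, Sunflower 50/30≈1.67, Oats 11/13≈0.846, Wheat 6/20≈0.3.
All 11 ha of Soy fit (value 41) — 51 remain.
All 30 ha of Sunflower fit (value 50) — 21 remain.
All 13 ha of Oats fit (value 11) — 8 remain.
Only 8 ha remain; take 8/20 of Wheat for value 6×8/20 = 2.4.

8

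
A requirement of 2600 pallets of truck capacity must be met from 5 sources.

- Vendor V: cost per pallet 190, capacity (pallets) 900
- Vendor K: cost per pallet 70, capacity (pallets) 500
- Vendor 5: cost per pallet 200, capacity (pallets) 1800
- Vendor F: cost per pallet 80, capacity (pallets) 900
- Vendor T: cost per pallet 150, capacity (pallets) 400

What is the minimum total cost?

Use sources in increasing cost order.
Vendor K (70): use full 500 — 2100 pallets to go.
Vendor F (80): use full 900 — 1200 pallets to go.
Take 400 from Vendor T at 150 — need 800 more.
Vendor V (190): take the remaining 800 — done.
Vendor 5: unused.
Cost = 500×70 + 900×80 + 400×150 + 800×190 = 319000.

319000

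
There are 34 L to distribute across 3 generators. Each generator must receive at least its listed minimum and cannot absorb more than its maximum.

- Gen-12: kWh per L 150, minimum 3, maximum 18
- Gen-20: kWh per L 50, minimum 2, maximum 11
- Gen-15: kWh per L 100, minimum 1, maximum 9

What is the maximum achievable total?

3950

Meeting every minimum uses 3+2+1 = 6 L, leaving 28.
Rank by kWh per L: Gen-12 150 > Gen-15 100 > Gen-20 50.
Give Gen-12 15 more to hit its cap of 18 ; 13 left.
Give Gen-15 8 more to hit its cap of 9 ; 5 left.
Gen-20 has room for 9 more but only 5 remain, so it gets 7.
Total = 150×18 + 50×7 + 100×9 = 3950.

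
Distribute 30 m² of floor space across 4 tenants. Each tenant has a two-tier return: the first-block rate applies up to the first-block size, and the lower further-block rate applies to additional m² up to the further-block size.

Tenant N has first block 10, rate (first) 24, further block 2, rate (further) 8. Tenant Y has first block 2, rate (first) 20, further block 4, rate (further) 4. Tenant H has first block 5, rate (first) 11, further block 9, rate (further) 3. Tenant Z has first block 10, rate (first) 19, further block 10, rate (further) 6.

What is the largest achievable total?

547

Rank every tier by rate: Tenant N/first 24 > Tenant Y/first 20 > Tenant Z/first 19 > Tenant H/first 11 > Tenant N/second 8 > Tenant Z/second 6 > Tenant Y/second 4 > Tenant H/second 3.
Fill Tenant N first block (10 at 24) → 20 left.
Tenant Y/first (20): +2 → 18 left.
Tenant Z first at 19: fill all 10 → 8 left.
Fill Tenant H first block (5 at 11) → 3 left.
Tenant N/second (8): +2 → 1 left.
Tenant Z second at 6: only 1 left, fill 1.
Total = 24×10 + 20×2 + 19×10 + 11×5 + 8×2 + 6×1 = 547.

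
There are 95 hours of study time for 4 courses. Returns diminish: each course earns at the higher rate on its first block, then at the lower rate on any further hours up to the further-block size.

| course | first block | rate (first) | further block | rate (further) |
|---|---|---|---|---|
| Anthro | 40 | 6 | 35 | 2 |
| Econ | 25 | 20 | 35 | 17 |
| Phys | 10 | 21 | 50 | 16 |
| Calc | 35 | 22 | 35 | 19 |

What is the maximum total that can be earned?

1955

Treat each block as its own option and order by rate: Calc/tier1 22 > Phys/tier1 21 > Econ/tier1 20 > Calc/tier2 19 > Econ/tier2 17 > Phys/tier2 16 > Anthro/tier1 6 > Anthro/tier2 2.
Calc/tier1 (22): +35 → 60 left.
Fill Phys tier1 block (10 at 21) → 50 left.
Fill Econ tier1 block (25 at 20) → 25 left.
Calc/tier2: +25 of 35 at 19; pool empty.
Total = 22×35 + 21×10 + 20×25 + 19×25 = 1955.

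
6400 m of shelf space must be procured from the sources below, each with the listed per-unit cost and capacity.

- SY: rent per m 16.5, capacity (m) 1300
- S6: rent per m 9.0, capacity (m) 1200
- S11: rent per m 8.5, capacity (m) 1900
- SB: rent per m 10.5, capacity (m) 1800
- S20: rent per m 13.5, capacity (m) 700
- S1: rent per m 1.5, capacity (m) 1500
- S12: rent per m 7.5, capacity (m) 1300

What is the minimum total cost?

Fill from the cheapest source first.
S1 (1.5): use full 1500 → 4900 m to go.
S12 at 7.5: take all 1300 m → 3600 still needed.
S11 at 8.5: take all 1900 m → 1700 still needed.
Take 1200 from S6 at 9.0 → need 500 more.
SB (10.5): take the remaining 500 → done.
S20, SY: unused.
Cost = 1500×1.5 + 1300×7.5 + 1900×8.5 + 1200×9.0 + 500×10.5 = 44200.

44200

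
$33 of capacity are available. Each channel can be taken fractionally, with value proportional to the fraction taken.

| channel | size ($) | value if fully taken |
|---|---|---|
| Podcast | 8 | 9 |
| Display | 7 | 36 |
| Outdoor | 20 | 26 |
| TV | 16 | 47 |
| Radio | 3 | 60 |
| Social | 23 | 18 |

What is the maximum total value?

Rank by value-to-size ratio: Radio 60/3≈20, Display 36/7≈5.14, TV 47/16≈2.94, Outdoor 26/20≈1.3, Podcast 9/8≈1.12, Social 18/23≈0.783.
All 3 $ of Radio fit (value 60) ; 30 remain.
Take all of Display (7 $, value 36) ; 23 $ left.
All 16 $ of TV fit (value 47) ; 7 remain.
Only 7 $ remain; take 7/20 of Outdoor for value 26×7/20 = 9.1.
Total value = 152.1.

152.1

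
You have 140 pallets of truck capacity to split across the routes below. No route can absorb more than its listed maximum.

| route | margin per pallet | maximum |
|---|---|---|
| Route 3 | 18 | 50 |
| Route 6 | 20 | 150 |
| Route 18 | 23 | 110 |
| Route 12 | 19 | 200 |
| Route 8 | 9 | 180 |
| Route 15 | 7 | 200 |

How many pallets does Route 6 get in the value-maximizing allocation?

Rank by margin per pallet: Route 18 23 > Route 6 20 > Route 12 19 > Route 3 18 > Route 8 9 > Route 15 7.
Route 18: +110 to 110 (cap) ; 30 left.
Route 6 has room for 150 but only 30 remain, so it gets 30.

30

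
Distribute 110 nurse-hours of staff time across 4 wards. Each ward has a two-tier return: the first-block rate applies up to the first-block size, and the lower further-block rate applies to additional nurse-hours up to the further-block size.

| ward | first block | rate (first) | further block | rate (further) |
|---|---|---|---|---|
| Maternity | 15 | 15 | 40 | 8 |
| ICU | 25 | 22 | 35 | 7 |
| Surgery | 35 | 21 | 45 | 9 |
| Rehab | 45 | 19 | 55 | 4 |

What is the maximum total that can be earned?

2215

Order all 8 blocks by rate: ICU/T1 22 > Surgery/T1 21 > Rehab/T1 19 > Maternity/T1 15 > Surgery/T2 9 > Maternity/T2 8 > ICU/T2 7 > Rehab/T2 4.
ICU T1 at 22: fill all 25 ; 85 left.
Surgery/T1 (21): +35 ; 50 left.
Rehab/T1 (19): +45 ; 5 left.
Maternity/T1: +5 of 15 at 15; pool empty.
Total = 22×25 + 21×35 + 19×45 + 15×5 = 2215.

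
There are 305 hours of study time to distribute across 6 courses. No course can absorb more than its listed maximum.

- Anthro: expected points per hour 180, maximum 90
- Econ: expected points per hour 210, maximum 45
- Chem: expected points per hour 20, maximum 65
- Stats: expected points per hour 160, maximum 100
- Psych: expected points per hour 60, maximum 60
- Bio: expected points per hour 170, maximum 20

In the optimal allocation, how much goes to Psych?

Rank by expected points per hour: Econ 210 > Anthro 180 > Bio 170 > Stats 160 > Psych 60 > Chem 20.
Econ takes 45 to reach its cap of 45 ; 260 left.
Anthro takes 90 to reach its cap of 90 ; 170 left.
Bio takes 20 to reach its cap of 20 ; 150 left.
Stats: +100 to 100 (cap) ; 50 left.
Psych has room for 60 but only 50 remain, so it gets 50.

50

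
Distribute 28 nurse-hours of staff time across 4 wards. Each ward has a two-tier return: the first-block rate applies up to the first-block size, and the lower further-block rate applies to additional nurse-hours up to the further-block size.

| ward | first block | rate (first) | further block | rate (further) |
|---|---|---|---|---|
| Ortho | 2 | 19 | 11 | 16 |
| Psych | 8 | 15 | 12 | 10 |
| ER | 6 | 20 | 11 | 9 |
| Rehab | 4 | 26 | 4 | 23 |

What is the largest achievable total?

Order all 8 blocks by rate: Rehab/T1 26 > Rehab/T2 23 > ER/T1 20 > Ortho/T1 19 > Ortho/T2 16 > Psych/T1 15 > Psych/T2 10 > ER/T2 9.
Fill Rehab T1 block (4 at 26) — 24 left.
Rehab T2 at 23: fill all 4 — 20 left.
Fill ER T1 block (6 at 20) — 14 left.
Ortho T1 at 19: fill all 2 — 12 left.
Ortho T2 at 16: fill all 11 — 1 left.
1 remain; put them into Psych T1 at 15.
Total = 26×4 + 23×4 + 20×6 + 19×2 + 16×11 + 15×1 = 545.

545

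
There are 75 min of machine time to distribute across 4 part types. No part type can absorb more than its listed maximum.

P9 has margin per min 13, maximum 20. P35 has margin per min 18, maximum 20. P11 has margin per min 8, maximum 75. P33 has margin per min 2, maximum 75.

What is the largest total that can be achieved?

Rank by margin per min: P35 18 > P9 13 > P11 8 > P33 2.
P35 takes 20 to reach its cap of 20 → 55 left.
P9 takes 20 to reach its cap of 20 → 35 left.
Only 35 left; P11 takes them to reach 35.
Total = 13×20 + 18×20 + 8×35 = 900.

900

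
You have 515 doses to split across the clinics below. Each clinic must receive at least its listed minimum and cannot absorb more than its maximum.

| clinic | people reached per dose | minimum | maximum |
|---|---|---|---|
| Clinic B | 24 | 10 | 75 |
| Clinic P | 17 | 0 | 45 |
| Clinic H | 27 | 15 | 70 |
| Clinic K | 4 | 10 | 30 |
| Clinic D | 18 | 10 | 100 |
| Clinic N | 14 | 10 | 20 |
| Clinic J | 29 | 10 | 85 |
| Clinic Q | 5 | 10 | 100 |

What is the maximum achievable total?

9580

Meeting every minimum uses 10+0+15+10+10+10+10+10 = 75 doses, leaving 440.
Order the clinics by people reached per dose: Clinic J 29 > Clinic H 27 > Clinic B 24 > Clinic D 18 > Clinic P 17 > Clinic N 14 > Clinic Q 5 > Clinic K 4.
Clinic J: +75 to 85 (cap) ; 365 left.
Clinic H takes 55 more to reach its cap of 70 ; 310 left.
Clinic B: +65 to 75 (cap) ; 245 left.
Clinic D takes 90 more to reach its cap of 100 ; 155 left.
Give Clinic P 45 more to hit its cap of 45 ; 110 left.
Clinic N: +10 to 20 (cap) ; 100 left.
Clinic Q takes 90 more to reach its cap of 100 ; 10 left.
Clinic K has room for 20 more but only 10 remain, so it gets 20.
Total = 24×75 + 17×45 + 27×70 + 4×20 + 18×100 + 14×20 + 29×85 + 5×100 = 9580.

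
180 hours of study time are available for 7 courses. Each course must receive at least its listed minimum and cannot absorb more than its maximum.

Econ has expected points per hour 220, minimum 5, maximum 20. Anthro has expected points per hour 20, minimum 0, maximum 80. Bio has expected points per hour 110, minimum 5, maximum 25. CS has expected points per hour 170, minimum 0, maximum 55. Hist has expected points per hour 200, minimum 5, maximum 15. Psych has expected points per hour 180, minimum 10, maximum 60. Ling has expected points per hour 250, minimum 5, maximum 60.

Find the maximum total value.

37150

Meeting every minimum uses 5+0+5+0+5+10+5 = 30 hours, leaving 150.
Highest expected points per hour first: Ling 250 > Econ 220 > Hist 200 > Psych 180 > CS 170 > Bio 110 > Anthro 20.
Give Ling 55 more to hit its cap of 60 → 95 left.
Econ takes 15 more to reach its cap of 20 → 80 left.
Hist: +10 to 15 (cap) → 70 left.
Give Psych 50 more to hit its cap of 60 → 20 left.
Only 20 left; CS takes them to reach 20.
Total = 220×20 + 110×5 + 170×20 + 200×15 + 180×60 + 250×60 = 37150.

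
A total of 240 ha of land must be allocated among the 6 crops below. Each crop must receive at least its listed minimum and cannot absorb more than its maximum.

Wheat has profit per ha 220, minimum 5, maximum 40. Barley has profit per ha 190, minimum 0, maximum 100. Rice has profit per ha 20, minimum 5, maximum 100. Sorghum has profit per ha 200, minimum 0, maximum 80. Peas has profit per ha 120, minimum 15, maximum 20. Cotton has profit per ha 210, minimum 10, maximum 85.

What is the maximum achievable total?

47400

Meeting every minimum uses 5+0+5+0+15+10 = 35 ha, leaving 205.
Highest profit per ha first: Wheat 220 > Cotton 210 > Sorghum 200 > Barley 190 > Peas 120 > Rice 20.
Wheat takes 35 more to reach its cap of 40 ; 170 left.
Cotton: +75 to 85 (cap) ; 95 left.
Sorghum takes 80 more to reach its cap of 80 ; 15 left.
Barley: +15 (room for 100) → 15. Pool exhausted.
Total = 220×40 + 190×15 + 20×5 + 200×80 + 120×15 + 210×85 = 47400.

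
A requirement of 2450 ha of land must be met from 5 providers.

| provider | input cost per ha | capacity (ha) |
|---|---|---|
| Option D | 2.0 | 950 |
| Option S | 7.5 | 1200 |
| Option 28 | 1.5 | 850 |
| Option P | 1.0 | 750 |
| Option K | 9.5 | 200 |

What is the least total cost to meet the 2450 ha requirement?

Use providers in increasing cost order.
Take 750 from Option P at 1.0 ; need 1700 more.
Option 28 at 1.5: take all 850 ha ; 850 still needed.
Option D (2.0): take the remaining 850 ; done.
Option S, Option K: unused.
Cost = 750×1.0 + 850×1.5 + 850×2.0 = 3725.

3725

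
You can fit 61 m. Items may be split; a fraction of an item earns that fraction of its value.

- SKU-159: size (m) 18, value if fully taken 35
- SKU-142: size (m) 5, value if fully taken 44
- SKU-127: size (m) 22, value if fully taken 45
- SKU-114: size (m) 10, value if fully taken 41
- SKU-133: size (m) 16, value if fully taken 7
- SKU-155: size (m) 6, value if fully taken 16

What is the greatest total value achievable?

181

Sort by value density: SKU-142 44/5≈8.8, SKU-114 41/10≈4.1, SKU-155 16/6≈2.67, SKU-127 45/22≈2.05, SKU-159 35/18≈1.94, SKU-133 7/16≈0.438.
SKU-142: take in full, 5 m for value 44 → 56 left.
Take all of SKU-114 (10 m, value 41) → 46 m left.
SKU-155: take in full, 6 m for value 16 → 40 left.
SKU-127: take in full, 22 m for value 45 → 18 left.
Take all of SKU-159 (18 m, value 35) → 0 m left.
Total value = 181.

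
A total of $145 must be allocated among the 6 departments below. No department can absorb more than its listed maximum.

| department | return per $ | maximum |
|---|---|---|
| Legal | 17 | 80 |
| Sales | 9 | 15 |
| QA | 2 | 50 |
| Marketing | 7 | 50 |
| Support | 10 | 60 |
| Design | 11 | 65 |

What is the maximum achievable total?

Highest return per $ first: Legal 17 > Design 11 > Support 10 > Sales 9 > Marketing 7 > QA 2.
Legal takes 80 to reach its cap of 80 — 65 left.
Design takes 65 to reach its cap of 65 — 0 left.
Total = 17×80 + 11×65 = 2075.

2075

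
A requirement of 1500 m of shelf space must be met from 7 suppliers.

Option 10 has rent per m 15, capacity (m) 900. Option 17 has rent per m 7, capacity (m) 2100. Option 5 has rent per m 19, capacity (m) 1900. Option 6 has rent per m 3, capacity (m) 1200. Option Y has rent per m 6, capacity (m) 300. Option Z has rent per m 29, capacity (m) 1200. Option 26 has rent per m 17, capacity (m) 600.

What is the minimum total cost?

5400

Cheapest first:
Option 6 at 3: take all 1200 m → 300 still needed.
Option Y at 6: take all 300 m → 0 still needed.
Option 17, Option 10, Option 26, Option 5, Option Z: unused.
Cost = 1200×3 + 300×6 = 5400.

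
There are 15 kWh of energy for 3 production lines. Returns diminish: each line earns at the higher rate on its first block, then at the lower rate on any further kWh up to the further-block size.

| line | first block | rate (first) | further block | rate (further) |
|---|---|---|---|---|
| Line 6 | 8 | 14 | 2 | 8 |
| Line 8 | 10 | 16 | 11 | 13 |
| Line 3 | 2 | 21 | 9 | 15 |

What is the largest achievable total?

Rank every tier by rate: Line 3/T1 21 > Line 8/T1 16 > Line 3/T2 15 > Line 6/T1 14 > Line 8/T2 13 > Line 6/T2 8.
Line 3/T1 (21): +2 — 13 left.
Line 8 T1 at 16: fill all 10 — 3 left.
Line 3 T2 at 15: only 3 left, fill 3.
Total = 21×2 + 16×10 + 15×3 = 247.

247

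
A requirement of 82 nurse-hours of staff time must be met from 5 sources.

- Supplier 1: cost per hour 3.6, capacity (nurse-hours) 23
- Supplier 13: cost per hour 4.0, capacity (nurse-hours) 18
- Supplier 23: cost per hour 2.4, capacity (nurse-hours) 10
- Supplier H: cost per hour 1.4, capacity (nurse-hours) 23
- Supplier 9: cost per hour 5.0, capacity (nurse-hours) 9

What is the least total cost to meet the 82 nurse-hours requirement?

Use sources in increasing cost order.
Supplier H at 1.4: take all 23 nurse-hours → 59 still needed.
Supplier 23 (2.4): use full 10 → 49 nurse-hours to go.
Take 23 from Supplier 1 at 3.6 → need 26 more.
Take 18 from Supplier 13 at 4.0 → need 8 more.
Supplier 9 (5.0): take the remaining 8 → done.
Cost = 23×1.4 + 10×2.4 + 23×3.6 + 18×4.0 + 8×5.0 = 251.

251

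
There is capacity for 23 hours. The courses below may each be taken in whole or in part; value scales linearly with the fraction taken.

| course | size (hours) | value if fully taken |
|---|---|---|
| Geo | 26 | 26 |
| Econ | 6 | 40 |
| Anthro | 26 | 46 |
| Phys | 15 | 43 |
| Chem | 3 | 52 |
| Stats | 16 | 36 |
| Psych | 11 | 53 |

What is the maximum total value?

Sort by value density: Chem 52/3≈17.3, Econ 40/6≈6.67, Psych 53/11≈4.82, Phys 43/15≈2.87, Stats 36/16≈2.25, Anthro 46/26≈1.77, Geo 26/26≈1.
Chem: take in full, 3 hours for value 52 ; 20 left.
All 6 hours of Econ fit (value 40) ; 14 remain.
All 11 hours of Psych fit (value 53) ; 3 remain.
Only 3 hours remain; take 3/15 of Phys for value 43×3/15 = 8.6.
Total value = 153.6.

153.6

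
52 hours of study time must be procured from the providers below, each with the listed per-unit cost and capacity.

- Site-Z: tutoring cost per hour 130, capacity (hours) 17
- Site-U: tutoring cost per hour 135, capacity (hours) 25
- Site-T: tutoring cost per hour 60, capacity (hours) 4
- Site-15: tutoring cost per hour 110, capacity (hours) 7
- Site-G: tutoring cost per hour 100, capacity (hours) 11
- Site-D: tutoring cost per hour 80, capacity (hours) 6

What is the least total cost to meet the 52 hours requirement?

5745

Fill from the cheapest provider first.
Site-T (60): use full 4 ; 48 hours to go.
Take 6 from Site-D at 80 ; need 42 more.
Site-G (100): use full 11 ; 31 hours to go.
Site-15 (110): use full 7 ; 24 hours to go.
Site-Z at 130: take all 17 hours ; 7 still needed.
Site-U at 135: take 7 of its 25 ; requirement met.
Cost = 4×60 + 6×80 + 11×100 + 7×110 + 17×130 + 7×135 = 5745.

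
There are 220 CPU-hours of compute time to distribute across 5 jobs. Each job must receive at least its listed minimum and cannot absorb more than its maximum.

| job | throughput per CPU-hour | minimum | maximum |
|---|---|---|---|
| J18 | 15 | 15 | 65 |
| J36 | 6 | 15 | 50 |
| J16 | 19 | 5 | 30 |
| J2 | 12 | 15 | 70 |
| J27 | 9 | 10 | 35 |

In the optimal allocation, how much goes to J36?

Meeting every minimum uses 15+15+5+15+10 = 60 CPU-hours, leaving 160.
Rank by throughput per CPU-hour: J16 19 > J18 15 > J2 12 > J27 9 > J36 6.
J16 takes 25 more to reach its cap of 30 → 135 left.
Give J18 50 more to hit its cap of 65 → 85 left.
J2 takes 55 more to reach its cap of 70 → 30 left.
Give J27 25 more to hit its cap of 35 → 5 left.
J36: +5 (room for 35) → 20. Pool exhausted.

20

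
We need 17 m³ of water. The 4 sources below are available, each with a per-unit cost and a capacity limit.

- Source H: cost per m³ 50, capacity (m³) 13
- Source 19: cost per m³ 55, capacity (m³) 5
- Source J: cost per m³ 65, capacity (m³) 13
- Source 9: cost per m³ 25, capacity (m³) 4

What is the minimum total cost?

750

Cheapest first:
Source 9 at 25: take all 4 m³ — 13 still needed.
Source H at 50: take all 13 m³ — 0 still needed.
Source 19, Source J: unused.
Cost = 4×25 + 13×50 = 750.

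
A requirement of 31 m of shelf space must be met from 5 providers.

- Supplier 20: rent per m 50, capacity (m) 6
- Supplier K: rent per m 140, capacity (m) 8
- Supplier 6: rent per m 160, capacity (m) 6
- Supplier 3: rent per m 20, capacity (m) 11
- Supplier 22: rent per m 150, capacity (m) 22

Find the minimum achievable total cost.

Use providers in increasing cost order.
Take 11 from Supplier 3 at 20 — need 20 more.
Supplier 20 (50): use full 6 — 14 m to go.
Supplier K (140): use full 8 — 6 m to go.
Supplier 22 at 150: take 6 of its 22 — requirement met.
Supplier 6: unused.
Cost = 11×20 + 6×50 + 8×140 + 6×150 = 2540.

2540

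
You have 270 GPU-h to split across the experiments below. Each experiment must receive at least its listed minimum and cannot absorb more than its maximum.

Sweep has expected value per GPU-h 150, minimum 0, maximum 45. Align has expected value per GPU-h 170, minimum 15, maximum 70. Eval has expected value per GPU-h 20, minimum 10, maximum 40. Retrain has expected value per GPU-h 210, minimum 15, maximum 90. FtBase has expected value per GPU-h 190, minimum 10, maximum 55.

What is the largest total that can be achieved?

48200

Meeting every minimum uses 0+15+10+15+10 = 50 GPU-h, leaving 220.
Order the experiments by expected value per GPU-h: Retrain 210 > FtBase 190 > Align 170 > Sweep 150 > Eval 20.
Retrain: +75 to 90 (cap) — 145 left.
FtBase takes 45 more to reach its cap of 55 — 100 left.
Align takes 55 more to reach its cap of 70 — 45 left.
Give Sweep 45 more to hit its cap of 45 — 0 left.
Total = 150×45 + 170×70 + 20×10 + 210×90 + 190×55 = 48200.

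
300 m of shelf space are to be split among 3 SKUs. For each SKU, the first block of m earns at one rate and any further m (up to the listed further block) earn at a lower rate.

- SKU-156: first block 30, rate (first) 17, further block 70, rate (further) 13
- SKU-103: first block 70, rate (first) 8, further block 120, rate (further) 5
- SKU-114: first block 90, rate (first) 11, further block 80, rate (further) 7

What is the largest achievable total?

3250

Rank every tier by rate: SKU-156/tier1 17 > SKU-156/tier2 13 > SKU-114/tier1 11 > SKU-103/tier1 8 > SKU-114/tier2 7 > SKU-103/tier2 5.
Fill SKU-156 tier1 block (30 at 17) — 270 left.
Fill SKU-156 tier2 block (70 at 13) — 200 left.
Fill SKU-114 tier1 block (90 at 11) — 110 left.
SKU-103 tier1 at 8: fill all 70 — 40 left.
SKU-114/tier2: +40 of 80 at 7; pool empty.
Total = 17×30 + 13×70 + 11×90 + 8×70 + 7×40 = 3250.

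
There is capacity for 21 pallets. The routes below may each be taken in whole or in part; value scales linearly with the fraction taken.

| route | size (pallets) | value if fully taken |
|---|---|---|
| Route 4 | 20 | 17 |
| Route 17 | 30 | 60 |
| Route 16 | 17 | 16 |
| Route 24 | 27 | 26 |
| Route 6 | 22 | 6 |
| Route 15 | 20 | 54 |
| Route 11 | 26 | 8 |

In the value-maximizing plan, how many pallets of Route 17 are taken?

Best value per unit of size first: Route 15 54/20≈2.7, Route 17 60/30≈2, Route 24 26/27≈0.963, Route 16 16/17≈0.941, Route 4 17/20≈0.85, Route 11 8/26≈0.308, Route 6 6/22≈0.273.
Take all of Route 15 (20 pallets, value 54) → 1 pallets left.
1 pallets left: a 1/30 share of Route 17 gives 60×1/30 = 2.

1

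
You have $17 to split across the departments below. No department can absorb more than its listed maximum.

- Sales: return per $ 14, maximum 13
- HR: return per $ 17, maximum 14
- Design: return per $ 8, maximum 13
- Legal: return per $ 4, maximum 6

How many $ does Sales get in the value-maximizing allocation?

3

Highest return per $ first: HR 17 > Sales 14 > Design 8 > Legal 4.
HR takes 14 to reach its cap of 14 ; 3 left.
Only 3 left; Sales takes them to reach 3.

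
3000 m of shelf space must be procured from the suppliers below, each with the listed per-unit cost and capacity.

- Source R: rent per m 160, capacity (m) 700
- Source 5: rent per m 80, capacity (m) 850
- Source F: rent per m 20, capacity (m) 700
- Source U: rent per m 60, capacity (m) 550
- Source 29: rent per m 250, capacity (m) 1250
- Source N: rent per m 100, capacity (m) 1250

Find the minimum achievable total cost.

205000

Use suppliers in increasing cost order.
Source F (20): use full 700 ; 2300 m to go.
Source U (60): use full 550 ; 1750 m to go.
Source 5 (80): use full 850 ; 900 m to go.
Source N at 100: take 900 of its 1250 ; requirement met.
Source R, Source 29: unused.
Cost = 700×20 + 550×60 + 850×80 + 900×100 = 205000.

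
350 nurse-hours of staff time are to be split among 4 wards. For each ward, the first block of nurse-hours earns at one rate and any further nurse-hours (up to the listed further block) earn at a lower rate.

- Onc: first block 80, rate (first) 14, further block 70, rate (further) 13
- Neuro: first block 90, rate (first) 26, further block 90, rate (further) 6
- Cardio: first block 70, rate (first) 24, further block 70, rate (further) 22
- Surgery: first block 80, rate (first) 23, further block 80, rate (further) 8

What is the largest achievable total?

Treat each block as its own option and order by rate: Neuro/T1 26 > Cardio/T1 24 > Surgery/T1 23 > Cardio/T2 22 > Onc/T1 14 > Onc/T2 13 > Surgery/T2 8 > Neuro/T2 6.
Fill Neuro T1 block (90 at 26) → 260 left.
Cardio/T1 (24): +70 → 190 left.
Surgery/T1 (23): +80 → 110 left.
Cardio T2 at 22: fill all 70 → 40 left.
40 remain; put them into Onc T1 at 14.
Total = 26×90 + 24×70 + 23×80 + 22×70 + 14×40 = 7960.

7960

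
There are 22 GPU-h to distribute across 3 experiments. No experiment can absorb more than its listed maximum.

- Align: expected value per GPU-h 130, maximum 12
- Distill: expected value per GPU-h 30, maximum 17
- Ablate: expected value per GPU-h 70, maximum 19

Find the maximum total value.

2260

Rank by expected value per GPU-h: Align 130 > Ablate 70 > Distill 30.
Align: +12 to 12 (cap) → 10 left.
Ablate: +10 (room for 19) → 10. Pool exhausted.
Total = 130×12 + 70×10 = 2260.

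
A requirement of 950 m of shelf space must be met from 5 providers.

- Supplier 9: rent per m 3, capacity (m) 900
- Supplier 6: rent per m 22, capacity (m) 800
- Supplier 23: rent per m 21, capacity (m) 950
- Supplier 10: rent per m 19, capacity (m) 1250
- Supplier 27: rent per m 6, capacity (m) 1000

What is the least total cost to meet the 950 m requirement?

Fill from the cheapest provider first.
Take 900 from Supplier 9 at 3 — need 50 more.
Supplier 27 at 6: take 50 of its 1000 — requirement met.
Supplier 10, Supplier 23, Supplier 6: unused.
Cost = 900×3 + 50×6 = 3000.

3000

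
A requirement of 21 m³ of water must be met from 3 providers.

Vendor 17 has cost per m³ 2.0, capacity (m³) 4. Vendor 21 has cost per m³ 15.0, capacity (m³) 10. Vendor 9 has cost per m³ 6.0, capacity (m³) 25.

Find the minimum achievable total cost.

Cheapest first:
Vendor 17 (2.0): use full 4 — 17 m³ to go.
Vendor 9 at 6.0: take 17 of its 25 — requirement met.
Vendor 21: unused.
Cost = 4×2.0 + 17×6.0 = 110.

110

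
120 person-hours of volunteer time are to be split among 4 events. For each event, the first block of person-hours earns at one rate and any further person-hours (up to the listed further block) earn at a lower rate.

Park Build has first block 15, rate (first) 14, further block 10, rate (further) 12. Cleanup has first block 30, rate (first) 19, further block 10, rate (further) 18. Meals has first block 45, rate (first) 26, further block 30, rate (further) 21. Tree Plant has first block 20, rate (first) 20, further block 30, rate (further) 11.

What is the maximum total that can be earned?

2675

Rank every tier by rate: Meals/tier1 26 > Meals/tier2 21 > Tree Plant/tier1 20 > Cleanup/tier1 19 > Cleanup/tier2 18 > Park Build/tier1 14 > Park Build/tier2 12 > Tree Plant/tier2 11.
Meals tier1 at 26: fill all 45 → 75 left.
Meals tier2 at 21: fill all 30 → 45 left.
Tree Plant tier1 at 20: fill all 20 → 25 left.
25 remain; put them into Cleanup tier1 at 19.
Total = 26×45 + 21×30 + 20×20 + 19×25 = 2675.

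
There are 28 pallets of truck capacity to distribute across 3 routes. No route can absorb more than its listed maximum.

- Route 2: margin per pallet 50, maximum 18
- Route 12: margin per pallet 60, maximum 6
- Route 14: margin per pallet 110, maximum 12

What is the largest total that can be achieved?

2180

Order the routes by margin per pallet: Route 14 110 > Route 12 60 > Route 2 50.
Route 14 takes 12 to reach its cap of 12 → 16 left.
Route 12 takes 6 to reach its cap of 6 → 10 left.
Only 10 left; Route 2 takes them to reach 10.
Total = 50×10 + 60×6 + 110×12 = 2180.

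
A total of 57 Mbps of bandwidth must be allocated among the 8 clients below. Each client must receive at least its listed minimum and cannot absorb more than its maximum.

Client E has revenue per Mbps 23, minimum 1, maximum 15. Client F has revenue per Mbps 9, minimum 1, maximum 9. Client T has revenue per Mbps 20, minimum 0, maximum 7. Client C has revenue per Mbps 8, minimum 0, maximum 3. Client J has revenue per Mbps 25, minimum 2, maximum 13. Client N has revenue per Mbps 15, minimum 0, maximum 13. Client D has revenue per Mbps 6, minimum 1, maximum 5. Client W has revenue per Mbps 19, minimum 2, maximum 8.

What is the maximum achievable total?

1157

Meeting every minimum uses 1+1+0+0+2+0+1+2 = 7 Mbps, leaving 50.
Order the clients by revenue per Mbps: Client J 25 > Client E 23 > Client T 20 > Client W 19 > Client N 15 > Client F 9 > Client C 8 > Client D 6.
Client J: +11 to 13 (cap) → 39 left.
Client E takes 14 more to reach its cap of 15 → 25 left.
Client T takes 7 more to reach its cap of 7 → 18 left.
Client W: +6 to 8 (cap) → 12 left.
Client N has room for 13 more but only 12 remain, so it gets 12.
Total = 23×15 + 9×1 + 20×7 + 25×13 + 15×12 + 6×1 + 19×8 = 1157.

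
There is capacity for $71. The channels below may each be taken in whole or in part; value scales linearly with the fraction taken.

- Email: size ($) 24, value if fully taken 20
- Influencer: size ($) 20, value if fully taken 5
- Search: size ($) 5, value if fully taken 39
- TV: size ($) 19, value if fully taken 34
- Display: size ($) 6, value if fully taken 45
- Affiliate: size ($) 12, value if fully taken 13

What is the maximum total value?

Sort by value density: Search 39/5≈7.8, Display 45/6≈7.5, TV 34/19≈1.79, Affiliate 13/12≈1.08, Email 20/24≈0.833, Influencer 5/20≈0.25.
Take all of Search (5 $, value 39) ; 66 $ left.
All 6 $ of Display fit (value 45) ; 60 remain.
All 19 $ of TV fit (value 34) ; 41 remain.
All 12 $ of Affiliate fit (value 13) ; 29 remain.
All 24 $ of Email fit (value 20) ; 5 remain.
Only 5 $ remain; take 5/20 of Influencer for value 5×5/20 = 1.25.
Total value = 152.25.

152.25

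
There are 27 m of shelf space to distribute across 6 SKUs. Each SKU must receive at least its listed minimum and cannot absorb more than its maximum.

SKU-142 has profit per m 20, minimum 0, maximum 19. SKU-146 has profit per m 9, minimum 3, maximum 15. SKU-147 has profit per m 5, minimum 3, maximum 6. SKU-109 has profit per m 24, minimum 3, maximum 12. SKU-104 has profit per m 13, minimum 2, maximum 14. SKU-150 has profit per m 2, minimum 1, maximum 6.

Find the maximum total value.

478

Meeting every minimum uses 0+3+3+3+2+1 = 12 m, leaving 15.
Rank by profit per m: SKU-109 24 > SKU-142 20 > SKU-104 13 > SKU-146 9 > SKU-147 5 > SKU-150 2.
SKU-109 takes 9 more to reach its cap of 12 — 6 left.
Only 6 left; SKU-142 takes them to reach 6.
Total = 20×6 + 9×3 + 5×3 + 24×12 + 13×2 + 2×1 = 478.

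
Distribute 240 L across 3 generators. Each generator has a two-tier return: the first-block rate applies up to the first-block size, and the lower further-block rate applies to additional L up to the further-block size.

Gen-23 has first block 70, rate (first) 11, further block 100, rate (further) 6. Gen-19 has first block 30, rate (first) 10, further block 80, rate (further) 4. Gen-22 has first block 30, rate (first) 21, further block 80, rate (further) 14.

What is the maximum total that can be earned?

Treat each block as its own option and order by rate: Gen-22/tier1 21 > Gen-22/tier2 14 > Gen-23/tier1 11 > Gen-19/tier1 10 > Gen-23/tier2 6 > Gen-19/tier2 4.
Gen-22/tier1 (21): +30 — 210 left.
Fill Gen-22 tier2 block (80 at 14) — 130 left.
Gen-23 tier1 at 11: fill all 70 — 60 left.
Gen-19 tier1 at 10: fill all 30 — 30 left.
30 remain; put them into Gen-23 tier2 at 6.
Total = 21×30 + 14×80 + 11×70 + 10×30 + 6×30 = 3000.

3000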